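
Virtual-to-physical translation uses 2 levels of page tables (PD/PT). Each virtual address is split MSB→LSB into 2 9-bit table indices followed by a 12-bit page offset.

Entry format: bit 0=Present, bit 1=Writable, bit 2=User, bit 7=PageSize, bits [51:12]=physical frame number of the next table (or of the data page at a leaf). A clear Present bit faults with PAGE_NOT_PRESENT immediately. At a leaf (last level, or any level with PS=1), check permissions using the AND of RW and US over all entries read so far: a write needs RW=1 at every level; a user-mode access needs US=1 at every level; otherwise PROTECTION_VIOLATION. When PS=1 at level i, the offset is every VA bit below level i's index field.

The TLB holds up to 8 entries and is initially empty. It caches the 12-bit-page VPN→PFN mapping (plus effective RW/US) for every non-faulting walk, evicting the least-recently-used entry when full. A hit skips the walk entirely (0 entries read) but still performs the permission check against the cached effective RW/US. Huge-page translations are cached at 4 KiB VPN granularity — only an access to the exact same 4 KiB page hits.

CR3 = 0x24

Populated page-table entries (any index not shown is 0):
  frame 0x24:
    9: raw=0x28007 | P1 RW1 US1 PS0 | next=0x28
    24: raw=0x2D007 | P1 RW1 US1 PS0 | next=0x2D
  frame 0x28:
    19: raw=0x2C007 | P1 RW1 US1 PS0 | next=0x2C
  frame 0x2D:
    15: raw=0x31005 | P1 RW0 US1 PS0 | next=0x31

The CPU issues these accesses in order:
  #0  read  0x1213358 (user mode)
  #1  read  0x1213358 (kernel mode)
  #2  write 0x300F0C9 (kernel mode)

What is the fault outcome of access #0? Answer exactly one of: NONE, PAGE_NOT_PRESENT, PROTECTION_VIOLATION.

Walk each access:
#0 VA=0x1213358 (r,user):
  L0 @0x24[9] → 0x28007  P=1,RW=1,US=1,PS=0
  L1 @0x28[19] → 0x2C007  P=1,RW=1,US=1,PS=0
  ✓ 0x2C358  — 2 lookups
#1 VA=0x1213358 (r,kernel):
  TLB hit vpn=0x1213 → PA=0x2C358
#2 VA=0x300F0C9 (w,kernel):
  L0 @0x24[24] → 0x2D007  P=1,RW=1,US=1,PS=0
  L1 @0x2D[15] → 0x31005  P=1,RW=0,US=1,PS=0
  ⇒ fault: PROTECTION_VIOLATION  — 2 lookups

Access #0 fault: NONE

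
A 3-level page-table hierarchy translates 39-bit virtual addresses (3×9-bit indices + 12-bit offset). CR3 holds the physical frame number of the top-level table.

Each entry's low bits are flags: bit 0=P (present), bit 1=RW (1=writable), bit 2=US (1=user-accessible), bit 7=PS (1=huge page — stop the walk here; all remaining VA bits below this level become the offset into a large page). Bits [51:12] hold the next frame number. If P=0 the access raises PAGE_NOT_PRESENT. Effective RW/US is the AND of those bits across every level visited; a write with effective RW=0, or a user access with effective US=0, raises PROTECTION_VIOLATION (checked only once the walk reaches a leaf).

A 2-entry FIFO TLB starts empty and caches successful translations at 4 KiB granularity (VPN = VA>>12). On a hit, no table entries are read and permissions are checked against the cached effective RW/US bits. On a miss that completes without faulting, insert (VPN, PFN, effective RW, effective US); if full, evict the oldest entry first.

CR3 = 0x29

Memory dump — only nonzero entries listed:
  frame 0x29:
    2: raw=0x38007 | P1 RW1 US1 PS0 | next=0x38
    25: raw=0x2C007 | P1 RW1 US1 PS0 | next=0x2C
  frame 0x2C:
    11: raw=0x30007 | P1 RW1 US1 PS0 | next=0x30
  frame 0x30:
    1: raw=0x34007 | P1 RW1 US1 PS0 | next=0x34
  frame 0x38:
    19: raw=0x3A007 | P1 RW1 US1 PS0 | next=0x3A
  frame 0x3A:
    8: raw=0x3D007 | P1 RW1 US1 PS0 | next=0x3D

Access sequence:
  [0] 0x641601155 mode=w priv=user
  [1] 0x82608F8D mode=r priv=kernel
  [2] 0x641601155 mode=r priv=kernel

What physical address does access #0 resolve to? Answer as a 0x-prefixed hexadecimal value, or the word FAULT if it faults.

Trace:
#0 VA=0x641601155 (w,user):
  [0] read 0x29 idx=25: raw=0x2C007 flags P=1 W=1 U=1 S=0
  [1] read 0x2C idx=11: raw=0x30007 flags P=1 W=1 U=1 S=0
  [2] read 0x30 idx=1: raw=0x34007 flags P=1 W=1 U=1 S=0
  → PA=0x34155  (3 entries read)
#1 VA=0x82608F8D (r,kernel):
  [0] read 0x29 idx=2: raw=0x38007 flags P=1 W=1 U=1 S=0
  [1] read 0x38 idx=19: raw=0x3A007 flags P=1 W=1 U=1 S=0
  [2] read 0x3A idx=8: raw=0x3D007 flags P=1 W=1 U=1 S=0
  → PA=0x3DF8D  (3 entries read)
#2 VA=0x641601155 (r,kernel):
  TLB hit vpn=0x641601 → PA=0x34155

Access #0 PA: 0x34155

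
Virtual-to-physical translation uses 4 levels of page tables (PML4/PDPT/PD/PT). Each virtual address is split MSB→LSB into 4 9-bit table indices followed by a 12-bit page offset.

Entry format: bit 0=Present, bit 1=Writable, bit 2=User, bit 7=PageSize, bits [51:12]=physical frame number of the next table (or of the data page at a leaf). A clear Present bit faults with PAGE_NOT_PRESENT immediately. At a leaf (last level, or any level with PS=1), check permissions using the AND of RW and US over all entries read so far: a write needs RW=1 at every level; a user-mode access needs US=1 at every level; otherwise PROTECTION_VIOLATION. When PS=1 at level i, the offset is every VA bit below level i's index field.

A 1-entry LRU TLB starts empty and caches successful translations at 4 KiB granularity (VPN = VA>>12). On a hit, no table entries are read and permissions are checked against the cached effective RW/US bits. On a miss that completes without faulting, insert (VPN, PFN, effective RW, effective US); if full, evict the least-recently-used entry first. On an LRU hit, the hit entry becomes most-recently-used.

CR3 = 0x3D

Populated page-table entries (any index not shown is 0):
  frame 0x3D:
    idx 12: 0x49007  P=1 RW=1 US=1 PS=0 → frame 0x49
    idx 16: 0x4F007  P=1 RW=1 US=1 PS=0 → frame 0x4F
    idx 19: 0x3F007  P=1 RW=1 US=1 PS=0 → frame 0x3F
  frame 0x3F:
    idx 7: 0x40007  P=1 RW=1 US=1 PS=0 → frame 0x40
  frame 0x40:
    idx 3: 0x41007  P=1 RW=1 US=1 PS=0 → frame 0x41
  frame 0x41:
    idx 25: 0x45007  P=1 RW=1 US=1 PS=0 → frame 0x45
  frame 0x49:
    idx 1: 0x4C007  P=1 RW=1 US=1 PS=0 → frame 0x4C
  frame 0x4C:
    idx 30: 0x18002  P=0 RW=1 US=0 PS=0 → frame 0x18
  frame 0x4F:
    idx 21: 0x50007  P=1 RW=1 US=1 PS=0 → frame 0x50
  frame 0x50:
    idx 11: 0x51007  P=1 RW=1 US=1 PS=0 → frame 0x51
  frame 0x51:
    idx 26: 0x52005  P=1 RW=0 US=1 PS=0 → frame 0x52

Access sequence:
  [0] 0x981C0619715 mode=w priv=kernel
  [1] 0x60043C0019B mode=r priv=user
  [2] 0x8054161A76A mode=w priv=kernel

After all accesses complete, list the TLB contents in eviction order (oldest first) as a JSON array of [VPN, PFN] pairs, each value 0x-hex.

Per-access translation:
#0 VA=0x981C0619715 (w,kernel):
  L0 @0x3D[19] → 0x3F007  P=1,RW=1,US=1,PS=0
  L1 @0x3F[7] → 0x40007  P=1,RW=1,US=1,PS=0
  L2 @0x40[3] → 0x41007  P=1,RW=1,US=1,PS=0
  L3 @0x41[25] → 0x45007  P=1,RW=1,US=1,PS=0
  ⇒ phys 0x45715  [4 reads]
#1 VA=0x60043C0019B (r,user):
  L0 @0x3D[12] → 0x49007  P=1,RW=1,US=1,PS=0
  L1 @0x49[1] → 0x4C007  P=1,RW=1,US=1,PS=0
  L2 @0x4C[30] → 0x18002  P=0,RW=1,US=0,PS=0
  → PAGE_NOT_PRESENT  (3 entries read)
#2 VA=0x8054161A76A (w,kernel):
  L0 @0x3D[16] → 0x4F007  P=1,RW=1,US=1,PS=0
  L1 @0x4F[21] → 0x50007  P=1,RW=1,US=1,PS=0
  L2 @0x50[11] → 0x51007  P=1,RW=1,US=1,PS=0
  L3 @0x51[26] → 0x52005  P=1,RW=0,US=1,PS=0
  → PROTECTION_VIOLATION  (4 entries read)

TLB: [["0x981C0619", "0x45"]]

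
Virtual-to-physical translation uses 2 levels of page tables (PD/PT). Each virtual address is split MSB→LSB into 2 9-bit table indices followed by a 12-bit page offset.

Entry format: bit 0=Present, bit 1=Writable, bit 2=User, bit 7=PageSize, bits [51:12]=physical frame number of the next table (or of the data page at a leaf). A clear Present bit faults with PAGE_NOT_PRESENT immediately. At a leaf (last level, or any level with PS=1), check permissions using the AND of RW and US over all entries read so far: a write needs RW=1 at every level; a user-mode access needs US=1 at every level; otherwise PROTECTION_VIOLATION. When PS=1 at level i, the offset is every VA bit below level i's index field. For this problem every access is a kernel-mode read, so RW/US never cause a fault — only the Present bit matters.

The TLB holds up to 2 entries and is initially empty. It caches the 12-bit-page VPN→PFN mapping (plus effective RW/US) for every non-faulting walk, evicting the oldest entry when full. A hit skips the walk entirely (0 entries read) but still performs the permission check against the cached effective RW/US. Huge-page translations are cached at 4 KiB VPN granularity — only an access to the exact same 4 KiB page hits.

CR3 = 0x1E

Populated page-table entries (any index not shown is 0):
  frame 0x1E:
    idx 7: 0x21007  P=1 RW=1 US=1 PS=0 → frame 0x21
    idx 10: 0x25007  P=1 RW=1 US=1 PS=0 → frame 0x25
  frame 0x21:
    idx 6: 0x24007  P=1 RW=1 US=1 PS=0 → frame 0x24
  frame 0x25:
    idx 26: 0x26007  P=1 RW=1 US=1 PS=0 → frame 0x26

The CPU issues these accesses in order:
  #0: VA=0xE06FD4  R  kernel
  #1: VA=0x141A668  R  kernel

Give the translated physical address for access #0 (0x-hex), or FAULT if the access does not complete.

Walk each access:
#0 VA=0xE06FD4 (r,kernel):
  lvl0: tbl 0x1E, slot 7 ⇒ 0x21007 (P1/RW1/US1/PS0)
  lvl1: tbl 0x21, slot 6 ⇒ 0x24007 (P1/RW1/US1/PS0)
  ⇒ phys 0x24FD4  [2 reads]
#1 VA=0x141A668 (r,kernel):
  lvl0: tbl 0x1E, slot 10 ⇒ 0x25007 (P1/RW1/US1/PS0)
  lvl1: tbl 0x25, slot 26 ⇒ 0x26007 (P1/RW1/US1/PS0)
  ⇒ phys 0x26668  [2 reads]

Access #0 PA: 0x24FD4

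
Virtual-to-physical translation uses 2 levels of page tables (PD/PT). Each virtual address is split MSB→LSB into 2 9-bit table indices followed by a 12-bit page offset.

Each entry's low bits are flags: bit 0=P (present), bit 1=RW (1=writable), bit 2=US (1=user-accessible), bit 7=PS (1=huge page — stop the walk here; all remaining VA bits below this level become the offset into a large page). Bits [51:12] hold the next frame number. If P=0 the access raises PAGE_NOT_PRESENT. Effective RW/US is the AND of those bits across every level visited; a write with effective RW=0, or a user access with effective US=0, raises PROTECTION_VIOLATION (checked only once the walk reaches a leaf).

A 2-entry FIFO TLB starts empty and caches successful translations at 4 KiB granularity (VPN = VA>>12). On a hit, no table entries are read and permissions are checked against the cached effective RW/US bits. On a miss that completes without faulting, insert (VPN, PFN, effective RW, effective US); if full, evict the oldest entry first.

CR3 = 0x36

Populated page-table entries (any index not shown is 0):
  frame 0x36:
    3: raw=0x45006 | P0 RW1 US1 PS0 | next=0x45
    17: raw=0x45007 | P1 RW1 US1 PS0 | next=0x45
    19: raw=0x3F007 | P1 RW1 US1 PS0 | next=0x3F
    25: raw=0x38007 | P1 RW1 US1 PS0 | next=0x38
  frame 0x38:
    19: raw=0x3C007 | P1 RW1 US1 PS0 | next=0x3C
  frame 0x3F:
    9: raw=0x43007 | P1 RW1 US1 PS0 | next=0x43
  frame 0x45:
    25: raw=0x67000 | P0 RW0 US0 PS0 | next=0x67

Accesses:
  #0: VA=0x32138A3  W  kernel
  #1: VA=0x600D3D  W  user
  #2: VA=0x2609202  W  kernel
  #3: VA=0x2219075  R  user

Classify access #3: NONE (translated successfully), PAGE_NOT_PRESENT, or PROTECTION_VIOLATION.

Trace:
#0 VA=0x32138A3 (w,kernel):
  L0 @0x36[25] → 0x38007  P=1,RW=1,US=1,PS=0
  L1 @0x38[19] → 0x3C007  P=1,RW=1,US=1,PS=0
  → PA=0x3C8A3  (2 entries read)
#1 VA=0x600D3D (w,user):
  L0 @0x36[3] → 0x45006  P=0,RW=1,US=1,PS=0
  ✗ PAGE_NOT_PRESENT  [1 reads]
#2 VA=0x2609202 (w,kernel):
  L0 @0x36[19] → 0x3F007  P=1,RW=1,US=1,PS=0
  L1 @0x3F[9] → 0x43007  P=1,RW=1,US=1,PS=0
  → PA=0x43202  (2 entries read)
#3 VA=0x2219075 (r,user):
  L0 @0x36[17] → 0x45007  P=1,RW=1,US=1,PS=0
  L1 @0x45[25] → 0x67000  P=0,RW=0,US=0,PS=0
  ✗ PAGE_NOT_PRESENT  [2 reads]

Access #3 fault: PAGE_NOT_PRESENT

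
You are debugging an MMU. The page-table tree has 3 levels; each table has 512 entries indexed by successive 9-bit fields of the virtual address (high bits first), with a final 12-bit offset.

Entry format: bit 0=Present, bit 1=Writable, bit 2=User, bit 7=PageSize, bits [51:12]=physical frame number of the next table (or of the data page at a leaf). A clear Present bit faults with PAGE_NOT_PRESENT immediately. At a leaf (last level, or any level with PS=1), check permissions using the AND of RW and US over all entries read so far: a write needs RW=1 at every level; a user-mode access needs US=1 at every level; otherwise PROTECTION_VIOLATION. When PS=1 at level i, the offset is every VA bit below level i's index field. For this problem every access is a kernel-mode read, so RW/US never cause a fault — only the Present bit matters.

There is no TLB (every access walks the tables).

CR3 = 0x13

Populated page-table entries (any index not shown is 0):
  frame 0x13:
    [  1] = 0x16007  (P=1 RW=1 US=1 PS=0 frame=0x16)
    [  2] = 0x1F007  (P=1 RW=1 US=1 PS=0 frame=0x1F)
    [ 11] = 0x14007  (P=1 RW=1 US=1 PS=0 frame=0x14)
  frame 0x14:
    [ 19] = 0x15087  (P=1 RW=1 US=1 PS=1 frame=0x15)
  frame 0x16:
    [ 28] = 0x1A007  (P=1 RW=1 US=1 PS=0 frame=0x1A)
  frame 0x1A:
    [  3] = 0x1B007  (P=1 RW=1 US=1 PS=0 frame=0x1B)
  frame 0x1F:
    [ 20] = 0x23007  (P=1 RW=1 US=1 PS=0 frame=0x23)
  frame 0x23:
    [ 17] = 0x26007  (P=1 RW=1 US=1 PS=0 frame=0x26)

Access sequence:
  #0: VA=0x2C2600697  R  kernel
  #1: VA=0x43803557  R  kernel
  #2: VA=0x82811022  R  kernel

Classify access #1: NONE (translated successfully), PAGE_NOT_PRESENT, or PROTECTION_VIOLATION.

Trace:
#0 VA=0x2C2600697 (r,kernel):
  L0: frame=0x13 idx=11 entry=0x14007 [P=1 RW=1 US=1 PS=0]
  L1: frame=0x14 idx=19 entry=0x15087 [P=1 RW=1 US=1 PS=1]
  → PA=0x15697 (huge @L1)  (2 entries read)
#1 VA=0x43803557 (r,kernel):
  L0: frame=0x13 idx=1 entry=0x16007 [P=1 RW=1 US=1 PS=0]
  L1: frame=0x16 idx=28 entry=0x1A007 [P=1 RW=1 US=1 PS=0]
  L2: frame=0x1A idx=3 entry=0x1B007 [P=1 RW=1 US=1 PS=0]
  → PA=0x1B557  (3 entries read)
#2 VA=0x82811022 (r,kernel):
  L0: frame=0x13 idx=2 entry=0x1F007 [P=1 RW=1 US=1 PS=0]
  L1: frame=0x1F idx=20 entry=0x23007 [P=1 RW=1 US=1 PS=0]
  L2: frame=0x23 idx=17 entry=0x26007 [P=1 RW=1 US=1 PS=0]
  → PA=0x26022  (3 entries read)

Access #1 fault: NONE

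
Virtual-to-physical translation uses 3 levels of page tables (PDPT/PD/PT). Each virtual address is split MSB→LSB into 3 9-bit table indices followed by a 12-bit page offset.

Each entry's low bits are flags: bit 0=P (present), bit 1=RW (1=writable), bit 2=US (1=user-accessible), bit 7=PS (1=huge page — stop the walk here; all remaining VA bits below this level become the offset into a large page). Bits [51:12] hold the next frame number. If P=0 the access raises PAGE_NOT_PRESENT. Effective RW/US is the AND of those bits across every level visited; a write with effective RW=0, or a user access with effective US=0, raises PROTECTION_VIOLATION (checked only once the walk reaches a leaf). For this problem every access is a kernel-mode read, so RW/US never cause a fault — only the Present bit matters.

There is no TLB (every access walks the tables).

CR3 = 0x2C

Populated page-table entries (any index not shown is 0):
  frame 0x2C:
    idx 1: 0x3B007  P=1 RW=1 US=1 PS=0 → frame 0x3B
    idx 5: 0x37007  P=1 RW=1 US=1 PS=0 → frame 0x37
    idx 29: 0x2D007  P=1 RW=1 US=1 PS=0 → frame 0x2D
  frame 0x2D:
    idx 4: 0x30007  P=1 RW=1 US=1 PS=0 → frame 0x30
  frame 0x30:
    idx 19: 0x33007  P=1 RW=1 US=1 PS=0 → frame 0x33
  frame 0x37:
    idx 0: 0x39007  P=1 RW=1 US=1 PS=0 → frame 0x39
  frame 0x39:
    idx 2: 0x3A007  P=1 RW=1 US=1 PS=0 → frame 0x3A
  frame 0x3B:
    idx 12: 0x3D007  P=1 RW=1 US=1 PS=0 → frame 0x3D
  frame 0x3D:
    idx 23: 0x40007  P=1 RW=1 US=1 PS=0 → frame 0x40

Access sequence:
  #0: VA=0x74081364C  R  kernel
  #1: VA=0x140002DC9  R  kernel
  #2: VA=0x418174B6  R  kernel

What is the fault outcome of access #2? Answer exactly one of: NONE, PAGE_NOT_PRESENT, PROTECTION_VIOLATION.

Trace:
#0 VA=0x74081364C (r,kernel):
  L0 @0x2C[29] → 0x2D007  P=1,RW=1,US=1,PS=0
  L1 @0x2D[4] → 0x30007  P=1,RW=1,US=1,PS=0
  L2 @0x30[19] → 0x33007  P=1,RW=1,US=1,PS=0
  ✓ 0x3364C  — 3 lookups
#1 VA=0x140002DC9 (r,kernel):
  L0 @0x2C[5] → 0x37007  P=1,RW=1,US=1,PS=0
  L1 @0x37[0] → 0x39007  P=1,RW=1,US=1,PS=0
  L2 @0x39[2] → 0x3A007  P=1,RW=1,US=1,PS=0
  ✓ 0x3ADC9  — 3 lookups
#2 VA=0x418174B6 (r,kernel):
  L0 @0x2C[1] → 0x3B007  P=1,RW=1,US=1,PS=0
  L1 @0x3B[12] → 0x3D007  P=1,RW=1,US=1,PS=0
  L2 @0x3D[23] → 0x40007  P=1,RW=1,US=1,PS=0
  ✓ 0x404B6  — 3 lookups

Access #2 fault: NONE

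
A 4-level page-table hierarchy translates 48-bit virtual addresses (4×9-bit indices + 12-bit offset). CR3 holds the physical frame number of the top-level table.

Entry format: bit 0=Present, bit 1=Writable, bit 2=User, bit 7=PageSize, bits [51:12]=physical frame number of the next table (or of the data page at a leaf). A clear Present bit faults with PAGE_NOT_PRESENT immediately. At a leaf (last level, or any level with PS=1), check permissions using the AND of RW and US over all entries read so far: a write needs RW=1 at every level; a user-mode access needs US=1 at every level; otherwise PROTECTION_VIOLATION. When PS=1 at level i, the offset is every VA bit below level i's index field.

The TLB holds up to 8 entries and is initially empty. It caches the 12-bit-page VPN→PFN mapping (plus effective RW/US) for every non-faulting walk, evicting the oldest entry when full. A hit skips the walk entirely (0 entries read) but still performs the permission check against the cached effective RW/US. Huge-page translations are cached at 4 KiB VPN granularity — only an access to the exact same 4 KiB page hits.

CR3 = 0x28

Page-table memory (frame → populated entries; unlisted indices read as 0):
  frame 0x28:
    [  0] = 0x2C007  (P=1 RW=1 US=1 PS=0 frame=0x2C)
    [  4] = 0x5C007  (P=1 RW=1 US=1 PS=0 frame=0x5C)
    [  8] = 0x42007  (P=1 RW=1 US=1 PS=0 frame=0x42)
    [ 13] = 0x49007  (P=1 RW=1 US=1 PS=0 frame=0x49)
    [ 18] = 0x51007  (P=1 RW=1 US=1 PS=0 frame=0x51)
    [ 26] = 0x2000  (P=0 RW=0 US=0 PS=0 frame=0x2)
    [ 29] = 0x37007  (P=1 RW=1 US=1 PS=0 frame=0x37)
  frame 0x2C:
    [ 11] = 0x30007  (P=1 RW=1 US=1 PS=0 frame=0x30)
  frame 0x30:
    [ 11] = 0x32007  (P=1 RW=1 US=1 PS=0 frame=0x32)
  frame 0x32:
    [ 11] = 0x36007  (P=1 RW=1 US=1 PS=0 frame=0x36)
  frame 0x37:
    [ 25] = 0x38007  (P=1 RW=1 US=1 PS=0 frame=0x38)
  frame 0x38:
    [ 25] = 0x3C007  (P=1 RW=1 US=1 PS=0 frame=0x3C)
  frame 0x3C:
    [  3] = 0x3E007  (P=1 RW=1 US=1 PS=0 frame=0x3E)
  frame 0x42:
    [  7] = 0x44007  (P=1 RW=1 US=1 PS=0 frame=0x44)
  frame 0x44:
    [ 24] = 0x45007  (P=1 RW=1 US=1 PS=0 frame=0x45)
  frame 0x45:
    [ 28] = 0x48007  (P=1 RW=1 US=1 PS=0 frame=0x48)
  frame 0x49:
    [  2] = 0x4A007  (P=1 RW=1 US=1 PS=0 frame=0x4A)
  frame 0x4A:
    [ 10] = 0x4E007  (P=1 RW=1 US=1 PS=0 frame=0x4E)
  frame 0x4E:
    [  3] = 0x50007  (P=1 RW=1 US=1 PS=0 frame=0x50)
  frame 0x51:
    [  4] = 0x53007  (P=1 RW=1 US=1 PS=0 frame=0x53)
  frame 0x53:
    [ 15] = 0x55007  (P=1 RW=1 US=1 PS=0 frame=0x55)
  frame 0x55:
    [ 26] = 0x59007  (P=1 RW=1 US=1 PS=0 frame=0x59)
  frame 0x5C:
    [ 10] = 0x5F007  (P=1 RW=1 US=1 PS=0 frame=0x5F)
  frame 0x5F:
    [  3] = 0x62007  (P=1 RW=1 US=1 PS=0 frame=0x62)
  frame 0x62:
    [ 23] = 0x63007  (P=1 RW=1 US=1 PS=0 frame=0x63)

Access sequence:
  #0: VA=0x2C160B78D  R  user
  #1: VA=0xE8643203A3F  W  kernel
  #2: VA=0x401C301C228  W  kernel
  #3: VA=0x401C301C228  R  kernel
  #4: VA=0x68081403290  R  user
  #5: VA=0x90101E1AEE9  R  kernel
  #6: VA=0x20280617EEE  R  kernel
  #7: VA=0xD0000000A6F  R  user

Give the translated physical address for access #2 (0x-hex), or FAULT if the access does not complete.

Trace:
#0 VA=0x2C160B78D (r,user):
  [0] read 0x28 idx=0: raw=0x2C007 flags P=1 W=1 U=1 S=0
  [1] read 0x2C idx=11: raw=0x30007 flags P=1 W=1 U=1 S=0
  [2] read 0x30 idx=11: raw=0x32007 flags P=1 W=1 U=1 S=0
  [3] read 0x32 idx=11: raw=0x36007 flags P=1 W=1 U=1 S=0
  ⇒ phys 0x3678D  [4 reads]
#1 VA=0xE8643203A3F (w,kernel):
  [0] read 0x28 idx=29: raw=0x37007 flags P=1 W=1 U=1 S=0
  [1] read 0x37 idx=25: raw=0x38007 flags P=1 W=1 U=1 S=0
  [2] read 0x38 idx=25: raw=0x3C007 flags P=1 W=1 U=1 S=0
  [3] read 0x3C idx=3: raw=0x3E007 flags P=1 W=1 U=1 S=0
  ⇒ phys 0x3EA3F  [4 reads]
#2 VA=0x401C301C228 (w,kernel):
  [0] read 0x28 idx=8: raw=0x42007 flags P=1 W=1 U=1 S=0
  [1] read 0x42 idx=7: raw=0x44007 flags P=1 W=1 U=1 S=0
  [2] read 0x44 idx=24: raw=0x45007 flags P=1 W=1 U=1 S=0
  [3] read 0x45 idx=28: raw=0x48007 flags P=1 W=1 U=1 S=0
  ⇒ phys 0x48228  [4 reads]
#3 VA=0x401C301C228 (r,kernel):
  TLB hit vpn=0x401C301C → PA=0x48228
#4 VA=0x68081403290 (r,user):
  [0] read 0x28 idx=13: raw=0x49007 flags P=1 W=1 U=1 S=0
  [1] read 0x49 idx=2: raw=0x4A007 flags P=1 W=1 U=1 S=0
  [2] read 0x4A idx=10: raw=0x4E007 flags P=1 W=1 U=1 S=0
  [3] read 0x4E idx=3: raw=0x50007 flags P=1 W=1 U=1 S=0
  ⇒ phys 0x50290  [4 reads]
#5 VA=0x90101E1AEE9 (r,kernel):
  [0] read 0x28 idx=18: raw=0x51007 flags P=1 W=1 U=1 S=0
  [1] read 0x51 idx=4: raw=0x53007 flags P=1 W=1 U=1 S=0
  [2] read 0x53 idx=15: raw=0x55007 flags P=1 W=1 U=1 S=0
  [3] read 0x55 idx=26: raw=0x59007 flags P=1 W=1 U=1 S=0
  ⇒ phys 0x59EE9  [4 reads]
#6 VA=0x20280617EEE (r,kernel):
  [0] read 0x28 idx=4: raw=0x5C007 flags P=1 W=1 U=1 S=0
  [1] read 0x5C idx=10: raw=0x5F007 flags P=1 W=1 U=1 S=0
  [2] read 0x5F idx=3: raw=0x62007 flags P=1 W=1 U=1 S=0
  [3] read 0x62 idx=23: raw=0x63007 flags P=1 W=1 U=1 S=0
  ⇒ phys 0x63EEE  [4 reads]
#7 VA=0xD0000000A6F (r,user):
  [0] read 0x28 idx=26: raw=0x2000 flags P=0 W=0 U=0 S=0
  ✗ PAGE_NOT_PRESENT  [1 reads]

Access #2 PA: 0x48228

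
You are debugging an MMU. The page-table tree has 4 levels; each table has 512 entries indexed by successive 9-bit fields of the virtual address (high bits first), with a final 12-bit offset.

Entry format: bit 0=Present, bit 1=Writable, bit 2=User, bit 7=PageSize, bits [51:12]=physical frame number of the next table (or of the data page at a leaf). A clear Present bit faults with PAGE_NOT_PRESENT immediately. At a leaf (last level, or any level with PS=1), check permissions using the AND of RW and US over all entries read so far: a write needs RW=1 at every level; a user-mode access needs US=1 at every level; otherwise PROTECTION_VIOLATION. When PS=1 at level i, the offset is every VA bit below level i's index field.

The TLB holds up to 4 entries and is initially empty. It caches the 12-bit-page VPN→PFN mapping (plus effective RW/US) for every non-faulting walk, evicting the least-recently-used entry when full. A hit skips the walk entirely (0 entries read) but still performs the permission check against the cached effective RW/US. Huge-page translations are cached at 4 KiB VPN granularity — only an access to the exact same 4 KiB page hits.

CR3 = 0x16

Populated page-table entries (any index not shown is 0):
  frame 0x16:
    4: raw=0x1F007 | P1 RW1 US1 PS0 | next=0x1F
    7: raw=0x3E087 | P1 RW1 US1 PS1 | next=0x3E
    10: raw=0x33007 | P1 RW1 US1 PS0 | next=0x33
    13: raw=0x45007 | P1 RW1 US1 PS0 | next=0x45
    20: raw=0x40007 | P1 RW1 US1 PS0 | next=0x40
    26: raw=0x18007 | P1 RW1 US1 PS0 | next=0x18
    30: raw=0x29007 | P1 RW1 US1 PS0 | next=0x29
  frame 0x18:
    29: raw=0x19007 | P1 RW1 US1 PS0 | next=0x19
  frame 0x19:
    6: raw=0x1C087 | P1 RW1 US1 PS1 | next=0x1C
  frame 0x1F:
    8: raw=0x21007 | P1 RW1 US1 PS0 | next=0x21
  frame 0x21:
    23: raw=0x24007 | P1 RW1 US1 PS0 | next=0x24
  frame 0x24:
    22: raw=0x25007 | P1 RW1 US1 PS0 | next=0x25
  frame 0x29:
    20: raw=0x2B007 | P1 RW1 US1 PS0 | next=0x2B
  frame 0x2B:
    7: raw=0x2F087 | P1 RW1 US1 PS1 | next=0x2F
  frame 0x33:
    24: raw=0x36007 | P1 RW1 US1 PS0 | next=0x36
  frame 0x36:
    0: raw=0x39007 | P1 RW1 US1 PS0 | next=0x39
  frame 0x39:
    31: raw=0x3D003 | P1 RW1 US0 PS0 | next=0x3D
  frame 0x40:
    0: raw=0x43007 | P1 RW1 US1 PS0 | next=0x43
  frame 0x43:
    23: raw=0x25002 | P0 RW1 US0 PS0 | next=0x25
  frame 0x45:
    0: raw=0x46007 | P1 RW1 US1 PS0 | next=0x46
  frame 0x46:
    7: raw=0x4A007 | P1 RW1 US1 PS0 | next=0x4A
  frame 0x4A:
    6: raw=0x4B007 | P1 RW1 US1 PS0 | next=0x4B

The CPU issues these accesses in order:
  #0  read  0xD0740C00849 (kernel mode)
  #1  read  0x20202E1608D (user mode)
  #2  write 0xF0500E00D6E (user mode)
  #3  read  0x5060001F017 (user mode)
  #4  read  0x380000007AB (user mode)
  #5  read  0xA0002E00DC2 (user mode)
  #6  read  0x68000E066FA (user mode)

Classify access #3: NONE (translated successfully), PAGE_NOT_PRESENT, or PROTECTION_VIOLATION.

Trace:
#0 VA=0xD0740C00849 (r,kernel):
  L0 @0x16[26] → 0x18007  P=1,RW=1,US=1,PS=0
  L1 @0x18[29] → 0x19007  P=1,RW=1,US=1,PS=0
  L2 @0x19[6] → 0x1C087  P=1,RW=1,US=1,PS=1
  → PA=0x1C849 (huge @L2)  (3 entries read)
#1 VA=0x20202E1608D (r,user):
  L0 @0x16[4] → 0x1F007  P=1,RW=1,US=1,PS=0
  L1 @0x1F[8] → 0x21007  P=1,RW=1,US=1,PS=0
  L2 @0x21[23] → 0x24007  P=1,RW=1,US=1,PS=0
  L3 @0x24[22] → 0x25007  P=1,RW=1,US=1,PS=0
  → PA=0x2508D  (4 entries read)
#2 VA=0xF0500E00D6E (w,user):
  L0 @0x16[30] → 0x29007  P=1,RW=1,US=1,PS=0
  L1 @0x29[20] → 0x2B007  P=1,RW=1,US=1,PS=0
  L2 @0x2B[7] → 0x2F087  P=1,RW=1,US=1,PS=1
  → PA=0x2FD6E (huge @L2)  (3 entries read)
#3 VA=0x5060001F017 (r,user):
  L0 @0x16[10] → 0x33007  P=1,RW=1,US=1,PS=0
  L1 @0x33[24] → 0x36007  P=1,RW=1,US=1,PS=0
  L2 @0x36[0] → 0x39007  P=1,RW=1,US=1,PS=0
  L3 @0x39[31] → 0x3D003  P=1,RW=1,US=0,PS=0
  ✗ PROTECTION_VIOLATION  [4 reads]
#4 VA=0x380000007AB (r,user):
  L0 @0x16[7] → 0x3E087  P=1,RW=1,US=1,PS=1
  → PA=0x3E7AB (huge @L0)  (1 entries read)
#5 VA=0xA0002E00DC2 (r,user):
  L0 @0x16[20] → 0x40007  P=1,RW=1,US=1,PS=0
  L1 @0x40[0] → 0x43007  P=1,RW=1,US=1,PS=0
  L2 @0x43[23] → 0x25002  P=0,RW=1,US=0,PS=0
  ✗ PAGE_NOT_PRESENT  [3 reads]
#6 VA=0x68000E066FA (r,user):
  L0 @0x16[13] → 0x45007  P=1,RW=1,US=1,PS=0
  L1 @0x45[0] → 0x46007  P=1,RW=1,US=1,PS=0
  L2 @0x46[7] → 0x4A007  P=1,RW=1,US=1,PS=0
  L3 @0x4A[6] → 0x4B007  P=1,RW=1,US=1,PS=0
  → PA=0x4B6FA  (4 entries read)

Access #3 fault: PROTECTION_VIOLATION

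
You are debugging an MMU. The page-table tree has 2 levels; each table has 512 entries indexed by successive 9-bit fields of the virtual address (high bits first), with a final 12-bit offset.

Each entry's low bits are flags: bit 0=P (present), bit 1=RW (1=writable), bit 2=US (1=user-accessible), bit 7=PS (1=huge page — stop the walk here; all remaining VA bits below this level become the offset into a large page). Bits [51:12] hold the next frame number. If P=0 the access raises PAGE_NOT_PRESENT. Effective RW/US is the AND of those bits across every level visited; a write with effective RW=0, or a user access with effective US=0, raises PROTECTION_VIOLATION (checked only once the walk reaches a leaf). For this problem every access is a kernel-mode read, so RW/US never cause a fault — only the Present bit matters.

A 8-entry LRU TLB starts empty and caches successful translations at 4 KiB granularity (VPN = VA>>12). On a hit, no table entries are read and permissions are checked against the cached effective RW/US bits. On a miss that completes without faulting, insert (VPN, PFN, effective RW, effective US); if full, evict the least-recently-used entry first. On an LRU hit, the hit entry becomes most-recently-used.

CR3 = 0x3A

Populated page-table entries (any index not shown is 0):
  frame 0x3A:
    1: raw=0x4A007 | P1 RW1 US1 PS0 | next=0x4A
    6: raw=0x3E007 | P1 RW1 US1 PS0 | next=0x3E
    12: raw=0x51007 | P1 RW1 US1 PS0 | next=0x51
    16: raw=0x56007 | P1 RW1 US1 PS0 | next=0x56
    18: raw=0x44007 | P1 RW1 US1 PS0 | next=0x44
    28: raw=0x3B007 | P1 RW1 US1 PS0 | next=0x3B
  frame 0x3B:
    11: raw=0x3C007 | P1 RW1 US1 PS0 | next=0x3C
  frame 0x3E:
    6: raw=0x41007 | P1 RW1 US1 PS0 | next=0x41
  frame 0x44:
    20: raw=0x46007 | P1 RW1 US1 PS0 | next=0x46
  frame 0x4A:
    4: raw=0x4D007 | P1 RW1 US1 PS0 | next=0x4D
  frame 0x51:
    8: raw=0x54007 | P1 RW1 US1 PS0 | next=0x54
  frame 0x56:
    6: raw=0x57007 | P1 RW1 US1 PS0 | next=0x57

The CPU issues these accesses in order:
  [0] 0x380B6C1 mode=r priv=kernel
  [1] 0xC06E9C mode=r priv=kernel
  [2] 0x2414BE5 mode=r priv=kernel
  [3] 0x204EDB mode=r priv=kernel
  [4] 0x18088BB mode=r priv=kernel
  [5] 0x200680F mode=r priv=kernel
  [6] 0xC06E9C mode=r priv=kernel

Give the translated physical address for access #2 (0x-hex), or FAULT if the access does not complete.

Per-access translation:
#0 VA=0x380B6C1 (r,kernel):
  L0 @0x3A[28] → 0x3B007  P=1,RW=1,US=1,PS=0
  L1 @0x3B[11] → 0x3C007  P=1,RW=1,US=1,PS=0
  ⇒ phys 0x3C6C1  [2 reads]
#1 VA=0xC06E9C (r,kernel):
  L0 @0x3A[6] → 0x3E007  P=1,RW=1,US=1,PS=0
  L1 @0x3E[6] → 0x41007  P=1,RW=1,US=1,PS=0
  ⇒ phys 0x41E9C  [2 reads]
#2 VA=0x2414BE5 (r,kernel):
  L0 @0x3A[18] → 0x44007  P=1,RW=1,US=1,PS=0
  L1 @0x44[20] → 0x46007  P=1,RW=1,US=1,PS=0
  ⇒ phys 0x46BE5  [2 reads]
#3 VA=0x204EDB (r,kernel):
  L0 @0x3A[1] → 0x4A007  P=1,RW=1,US=1,PS=0
  L1 @0x4A[4] → 0x4D007  P=1,RW=1,US=1,PS=0
  ⇒ phys 0x4DEDB  [2 reads]
#4 VA=0x18088BB (r,kernel):
  L0 @0x3A[12] → 0x51007  P=1,RW=1,US=1,PS=0
  L1 @0x51[8] → 0x54007  P=1,RW=1,US=1,PS=0
  ⇒ phys 0x548BB  [2 reads]
#5 VA=0x200680F (r,kernel):
  L0 @0x3A[16] → 0x56007  P=1,RW=1,US=1,PS=0
  L1 @0x56[6] → 0x57007  P=1,RW=1,US=1,PS=0
  ⇒ phys 0x5780F  [2 reads]
#6 VA=0xC06E9C (r,kernel):
  TLB hit vpn=0xC06 → PA=0x41E9C

Access #2 PA: 0x46BE5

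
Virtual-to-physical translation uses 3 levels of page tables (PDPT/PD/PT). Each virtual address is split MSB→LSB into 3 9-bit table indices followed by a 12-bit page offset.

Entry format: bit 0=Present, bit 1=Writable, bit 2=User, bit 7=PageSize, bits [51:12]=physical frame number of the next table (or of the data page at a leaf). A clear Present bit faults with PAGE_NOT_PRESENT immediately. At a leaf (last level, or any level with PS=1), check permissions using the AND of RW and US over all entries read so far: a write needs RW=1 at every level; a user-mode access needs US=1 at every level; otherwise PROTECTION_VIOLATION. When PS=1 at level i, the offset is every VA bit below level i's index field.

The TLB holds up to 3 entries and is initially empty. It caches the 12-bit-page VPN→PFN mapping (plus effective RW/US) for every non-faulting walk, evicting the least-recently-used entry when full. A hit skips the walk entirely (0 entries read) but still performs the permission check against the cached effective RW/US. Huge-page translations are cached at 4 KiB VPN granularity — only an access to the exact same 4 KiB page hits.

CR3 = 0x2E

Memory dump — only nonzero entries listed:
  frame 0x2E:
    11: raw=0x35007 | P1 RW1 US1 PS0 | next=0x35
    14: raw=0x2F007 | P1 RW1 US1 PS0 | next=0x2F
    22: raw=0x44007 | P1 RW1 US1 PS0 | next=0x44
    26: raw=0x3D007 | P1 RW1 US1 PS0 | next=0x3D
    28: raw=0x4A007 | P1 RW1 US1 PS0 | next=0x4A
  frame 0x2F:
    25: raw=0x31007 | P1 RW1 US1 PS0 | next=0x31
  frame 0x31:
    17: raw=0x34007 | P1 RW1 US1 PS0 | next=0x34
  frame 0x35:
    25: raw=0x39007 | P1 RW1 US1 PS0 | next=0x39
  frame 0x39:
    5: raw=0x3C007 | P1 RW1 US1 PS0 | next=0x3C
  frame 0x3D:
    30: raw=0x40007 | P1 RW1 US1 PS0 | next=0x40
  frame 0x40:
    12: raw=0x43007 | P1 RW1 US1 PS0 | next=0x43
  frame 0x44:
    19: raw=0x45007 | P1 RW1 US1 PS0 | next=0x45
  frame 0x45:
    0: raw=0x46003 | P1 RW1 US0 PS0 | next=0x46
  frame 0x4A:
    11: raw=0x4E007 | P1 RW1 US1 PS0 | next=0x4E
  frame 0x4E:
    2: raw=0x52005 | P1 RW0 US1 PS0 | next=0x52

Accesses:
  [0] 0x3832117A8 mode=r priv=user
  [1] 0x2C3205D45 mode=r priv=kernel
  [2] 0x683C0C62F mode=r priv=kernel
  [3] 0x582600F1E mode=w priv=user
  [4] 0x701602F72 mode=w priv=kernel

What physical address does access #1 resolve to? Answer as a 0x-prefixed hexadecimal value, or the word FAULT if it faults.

Trace:
#0 VA=0x3832117A8 (r,user):
  L0: frame=0x2E idx=14 entry=0x2F007 [P=1 RW=1 US=1 PS=0]
  L1: frame=0x2F idx=25 entry=0x31007 [P=1 RW=1 US=1 PS=0]
  L2: frame=0x31 idx=17 entry=0x34007 [P=1 RW=1 US=1 PS=0]
  ⇒ phys 0x347A8  [3 reads]
#1 VA=0x2C3205D45 (r,kernel):
  L0: frame=0x2E idx=11 entry=0x35007 [P=1 RW=1 US=1 PS=0]
  L1: frame=0x35 idx=25 entry=0x39007 [P=1 RW=1 US=1 PS=0]
  L2: frame=0x39 idx=5 entry=0x3C007 [P=1 RW=1 US=1 PS=0]
  ⇒ phys 0x3CD45  [3 reads]
#2 VA=0x683C0C62F (r,kernel):
  L0: frame=0x2E idx=26 entry=0x3D007 [P=1 RW=1 US=1 PS=0]
  L1: frame=0x3D idx=30 entry=0x40007 [P=1 RW=1 US=1 PS=0]
  L2: frame=0x40 idx=12 entry=0x43007 [P=1 RW=1 US=1 PS=0]
  ⇒ phys 0x4362F  [3 reads]
#3 VA=0x582600F1E (w,user):
  L0: frame=0x2E idx=22 entry=0x44007 [P=1 RW=1 US=1 PS=0]
  L1: frame=0x44 idx=19 entry=0x45007 [P=1 RW=1 US=1 PS=0]
  L2: frame=0x45 idx=0 entry=0x46003 [P=1 RW=1 US=0 PS=0]
  ⇒ fault: PROTECTION_VIOLATION  — 3 lookups
#4 VA=0x701602F72 (w,kernel):
  L0: frame=0x2E idx=28 entry=0x4A007 [P=1 RW=1 US=1 PS=0]
  L1: frame=0x4A idx=11 entry=0x4E007 [P=1 RW=1 US=1 PS=0]
  L2: frame=0x4E idx=2 entry=0x52005 [P=1 RW=0 US=1 PS=0]
  ⇒ fault: PROTECTION_VIOLATION  — 3 lookups

Access #1 PA: 0x3CD45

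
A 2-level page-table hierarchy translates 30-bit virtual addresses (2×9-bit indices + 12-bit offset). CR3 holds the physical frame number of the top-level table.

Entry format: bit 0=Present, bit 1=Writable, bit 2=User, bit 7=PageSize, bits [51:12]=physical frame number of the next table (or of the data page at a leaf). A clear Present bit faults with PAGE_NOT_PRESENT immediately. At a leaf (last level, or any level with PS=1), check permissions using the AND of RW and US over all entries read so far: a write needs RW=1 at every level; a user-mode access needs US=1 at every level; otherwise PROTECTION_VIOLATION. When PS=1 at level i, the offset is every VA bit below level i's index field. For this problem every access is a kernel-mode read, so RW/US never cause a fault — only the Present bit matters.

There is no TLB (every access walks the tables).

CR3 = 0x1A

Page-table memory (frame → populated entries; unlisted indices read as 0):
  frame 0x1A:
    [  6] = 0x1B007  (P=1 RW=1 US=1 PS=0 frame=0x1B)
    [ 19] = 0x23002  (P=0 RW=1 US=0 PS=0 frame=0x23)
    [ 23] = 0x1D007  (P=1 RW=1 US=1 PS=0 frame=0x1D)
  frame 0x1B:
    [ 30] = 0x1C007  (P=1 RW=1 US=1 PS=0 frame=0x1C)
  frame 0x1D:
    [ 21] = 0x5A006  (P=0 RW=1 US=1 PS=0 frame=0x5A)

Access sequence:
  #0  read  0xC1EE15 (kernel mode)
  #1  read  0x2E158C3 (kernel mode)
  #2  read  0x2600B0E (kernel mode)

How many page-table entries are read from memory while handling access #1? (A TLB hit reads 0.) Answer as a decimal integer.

Per-access translation:
#0 VA=0xC1EE15 (r,kernel):
  lvl0: tbl 0x1A, slot 6 ⇒ 0x1B007 (P1/RW1/US1/PS0)
  lvl1: tbl 0x1B, slot 30 ⇒ 0x1C007 (P1/RW1/US1/PS0)
  ✓ 0x1CE15  — 2 lookups
#1 VA=0x2E158C3 (r,kernel):
  lvl0: tbl 0x1A, slot 23 ⇒ 0x1D007 (P1/RW1/US1/PS0)
  lvl1: tbl 0x1D, slot 21 ⇒ 0x5A006 (P0/RW1/US1/PS0)
  → PAGE_NOT_PRESENT  (2 entries read)
#2 VA=0x2600B0E (r,kernel):
  lvl0: tbl 0x1A, slot 19 ⇒ 0x23002 (P0/RW1/US0/PS0)
  → PAGE_NOT_PRESENT  (1 entries read)

Entries read for #1: 2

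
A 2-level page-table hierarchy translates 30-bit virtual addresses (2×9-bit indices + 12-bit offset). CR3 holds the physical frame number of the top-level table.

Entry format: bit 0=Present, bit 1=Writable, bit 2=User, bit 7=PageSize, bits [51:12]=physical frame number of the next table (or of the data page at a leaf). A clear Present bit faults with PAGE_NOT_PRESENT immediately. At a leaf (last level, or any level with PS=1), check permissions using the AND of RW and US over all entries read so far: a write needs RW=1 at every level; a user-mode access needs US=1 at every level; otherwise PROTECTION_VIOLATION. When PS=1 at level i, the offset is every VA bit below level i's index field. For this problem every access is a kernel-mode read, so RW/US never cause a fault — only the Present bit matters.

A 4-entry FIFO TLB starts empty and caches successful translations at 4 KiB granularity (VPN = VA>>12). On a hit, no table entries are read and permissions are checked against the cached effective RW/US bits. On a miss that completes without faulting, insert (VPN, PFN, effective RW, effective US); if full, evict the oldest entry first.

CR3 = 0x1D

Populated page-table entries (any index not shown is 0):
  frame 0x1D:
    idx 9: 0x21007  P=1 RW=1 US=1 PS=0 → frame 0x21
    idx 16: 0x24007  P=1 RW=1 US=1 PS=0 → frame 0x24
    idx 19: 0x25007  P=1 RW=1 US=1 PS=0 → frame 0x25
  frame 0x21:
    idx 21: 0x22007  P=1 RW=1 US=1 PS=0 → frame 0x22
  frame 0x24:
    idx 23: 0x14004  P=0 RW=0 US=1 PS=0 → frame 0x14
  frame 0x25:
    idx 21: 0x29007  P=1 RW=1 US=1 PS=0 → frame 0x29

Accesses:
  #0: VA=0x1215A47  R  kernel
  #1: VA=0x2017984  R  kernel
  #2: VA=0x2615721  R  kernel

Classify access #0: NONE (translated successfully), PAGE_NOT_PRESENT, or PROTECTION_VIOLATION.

Per-access translation:
#0 VA=0x1215A47 (r,kernel):
  L0 @0x1D[9] → 0x21007  P=1,RW=1,US=1,PS=0
  L1 @0x21[21] → 0x22007  P=1,RW=1,US=1,PS=0
  ⇒ phys 0x22A47  [2 reads]
#1 VA=0x2017984 (r,kernel):
  L0 @0x1D[16] → 0x24007  P=1,RW=1,US=1,PS=0
  L1 @0x24[23] → 0x14004  P=0,RW=0,US=1,PS=0
  ⇒ fault: PAGE_NOT_PRESENT  — 2 lookups
#2 VA=0x2615721 (r,kernel):
  L0 @0x1D[19] → 0x25007  P=1,RW=1,US=1,PS=0
  L1 @0x25[21] → 0x29007  P=1,RW=1,US=1,PS=0
  ⇒ phys 0x29721  [2 reads]

Access #0 fault: NONE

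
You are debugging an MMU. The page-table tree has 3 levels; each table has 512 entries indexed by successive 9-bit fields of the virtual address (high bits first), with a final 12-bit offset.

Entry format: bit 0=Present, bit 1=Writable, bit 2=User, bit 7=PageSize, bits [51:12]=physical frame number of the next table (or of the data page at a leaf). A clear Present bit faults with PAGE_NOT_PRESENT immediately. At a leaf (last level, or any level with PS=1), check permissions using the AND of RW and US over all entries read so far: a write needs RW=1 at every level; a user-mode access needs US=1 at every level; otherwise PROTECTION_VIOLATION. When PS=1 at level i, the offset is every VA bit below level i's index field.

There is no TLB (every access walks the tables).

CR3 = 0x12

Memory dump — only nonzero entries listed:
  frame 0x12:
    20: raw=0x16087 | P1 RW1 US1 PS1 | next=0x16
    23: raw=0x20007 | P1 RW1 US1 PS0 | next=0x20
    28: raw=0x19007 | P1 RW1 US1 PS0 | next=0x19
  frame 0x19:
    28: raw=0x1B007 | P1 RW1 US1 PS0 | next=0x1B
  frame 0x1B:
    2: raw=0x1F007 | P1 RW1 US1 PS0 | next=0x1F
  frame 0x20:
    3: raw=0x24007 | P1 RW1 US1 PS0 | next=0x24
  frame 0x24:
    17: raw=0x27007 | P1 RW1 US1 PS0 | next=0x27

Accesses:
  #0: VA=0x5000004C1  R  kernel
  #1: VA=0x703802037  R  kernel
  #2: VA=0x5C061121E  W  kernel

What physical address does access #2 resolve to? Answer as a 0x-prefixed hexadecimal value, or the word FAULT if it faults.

Per-access translation:
#0 VA=0x5000004C1 (r,kernel):
  lvl0: tbl 0x12, slot 20 ⇒ 0x16087 (P1/RW1/US1/PS1)
  ✓ 0x164C1 (huge @L0)  — 1 lookups
#1 VA=0x703802037 (r,kernel):
  lvl0: tbl 0x12, slot 28 ⇒ 0x19007 (P1/RW1/US1/PS0)
  lvl1: tbl 0x19, slot 28 ⇒ 0x1B007 (P1/RW1/US1/PS0)
  lvl2: tbl 0x1B, slot 2 ⇒ 0x1F007 (P1/RW1/US1/PS0)
  ✓ 0x1F037  — 3 lookups
#2 VA=0x5C061121E (w,kernel):
  lvl0: tbl 0x12, slot 23 ⇒ 0x20007 (P1/RW1/US1/PS0)
  lvl1: tbl 0x20, slot 3 ⇒ 0x24007 (P1/RW1/US1/PS0)
  lvl2: tbl 0x24, slot 17 ⇒ 0x27007 (P1/RW1/US1/PS0)
  ✓ 0x2721E  — 3 lookups

Access #2 PA: 0x2721E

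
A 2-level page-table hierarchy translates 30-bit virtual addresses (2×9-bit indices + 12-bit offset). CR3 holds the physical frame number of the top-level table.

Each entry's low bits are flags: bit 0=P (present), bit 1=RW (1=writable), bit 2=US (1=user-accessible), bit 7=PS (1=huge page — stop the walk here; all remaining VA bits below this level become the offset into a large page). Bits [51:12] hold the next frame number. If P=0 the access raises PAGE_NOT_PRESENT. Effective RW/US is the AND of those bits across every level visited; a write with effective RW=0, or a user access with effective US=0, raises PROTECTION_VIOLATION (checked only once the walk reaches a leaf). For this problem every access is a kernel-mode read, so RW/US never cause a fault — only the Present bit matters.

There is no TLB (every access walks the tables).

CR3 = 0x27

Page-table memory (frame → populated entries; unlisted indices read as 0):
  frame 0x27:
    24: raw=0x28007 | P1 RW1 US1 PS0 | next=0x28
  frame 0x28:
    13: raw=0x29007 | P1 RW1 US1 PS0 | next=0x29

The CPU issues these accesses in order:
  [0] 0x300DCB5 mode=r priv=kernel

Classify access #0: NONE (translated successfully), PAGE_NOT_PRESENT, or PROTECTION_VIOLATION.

Trace:
#0 VA=0x300DCB5 (r,kernel):
  lvl0: tbl 0x27, slot 24 ⇒ 0x28007 (P1/RW1/US1/PS0)
  lvl1: tbl 0x28, slot 13 ⇒ 0x29007 (P1/RW1/US1/PS0)
  → PA=0x29CB5  (2 entries read)

Access #0 fault: NONE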